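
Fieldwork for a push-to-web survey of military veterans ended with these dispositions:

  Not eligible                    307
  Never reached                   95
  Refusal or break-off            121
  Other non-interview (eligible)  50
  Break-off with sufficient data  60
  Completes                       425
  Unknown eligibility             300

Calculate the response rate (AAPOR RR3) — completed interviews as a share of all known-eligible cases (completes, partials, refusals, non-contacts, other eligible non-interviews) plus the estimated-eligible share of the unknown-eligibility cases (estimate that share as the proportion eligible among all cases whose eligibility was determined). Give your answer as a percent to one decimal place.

Num: 425
Known eligible: 425 + 60 + 121 + 95 + 50 = 751
e = 751 / (751 + 307) = 751 / 1058 = 0.7098
Estimated eligible among unknowns: 0.7098 × 300 = 212.94
Denom: 751 + 212.94 = 963.94
RR3 = 425 / 963.94 = 0.4409

44.1%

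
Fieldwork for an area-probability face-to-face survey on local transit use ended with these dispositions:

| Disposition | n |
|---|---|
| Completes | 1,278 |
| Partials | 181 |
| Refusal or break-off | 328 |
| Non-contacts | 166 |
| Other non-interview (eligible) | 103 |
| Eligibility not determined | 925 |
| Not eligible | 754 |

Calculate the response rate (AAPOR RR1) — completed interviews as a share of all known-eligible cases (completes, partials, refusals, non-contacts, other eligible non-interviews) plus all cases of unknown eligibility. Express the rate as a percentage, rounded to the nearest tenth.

Top → 1278
Denom → 1278 + 181 + 328 + 166 + 103 + 925 = 2981
RR1 = 1278 / 2981 = 0.4287

42.9%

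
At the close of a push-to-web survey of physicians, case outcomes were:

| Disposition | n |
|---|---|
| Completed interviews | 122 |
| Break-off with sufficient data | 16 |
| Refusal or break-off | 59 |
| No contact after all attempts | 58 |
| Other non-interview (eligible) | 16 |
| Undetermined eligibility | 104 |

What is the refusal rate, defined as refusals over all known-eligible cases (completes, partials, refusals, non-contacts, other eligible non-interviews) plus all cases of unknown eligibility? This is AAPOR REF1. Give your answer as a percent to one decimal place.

Numerator: 59
Base: 122 + 16 + 59 + 58 + 16 + 104 = 375
REF1 = 59 / 375 = 0.1573

15.7%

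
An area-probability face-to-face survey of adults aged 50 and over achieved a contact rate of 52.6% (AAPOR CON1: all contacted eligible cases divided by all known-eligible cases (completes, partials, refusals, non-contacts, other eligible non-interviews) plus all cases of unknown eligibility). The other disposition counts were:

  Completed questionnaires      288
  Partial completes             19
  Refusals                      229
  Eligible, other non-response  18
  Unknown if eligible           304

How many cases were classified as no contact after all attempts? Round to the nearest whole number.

195

Num: 288 + 19 + 229 + 18 = 554
CON1 = 554 / D = 0.526
D = 554 / 0.526 = 1053.2
Other denominator terms total 858
no contact after all attempts = 1053.2 − 858 ≈ 195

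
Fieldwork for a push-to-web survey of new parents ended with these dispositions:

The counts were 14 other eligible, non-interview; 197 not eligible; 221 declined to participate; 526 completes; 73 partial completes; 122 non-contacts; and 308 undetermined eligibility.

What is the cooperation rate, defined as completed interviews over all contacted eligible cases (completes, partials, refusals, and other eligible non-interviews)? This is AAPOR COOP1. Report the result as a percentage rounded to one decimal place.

63.1%

Top = 526
Denom = 526 + 73 + 221 + 14 = 834
COOP1 = 526 / 834 = 0.6307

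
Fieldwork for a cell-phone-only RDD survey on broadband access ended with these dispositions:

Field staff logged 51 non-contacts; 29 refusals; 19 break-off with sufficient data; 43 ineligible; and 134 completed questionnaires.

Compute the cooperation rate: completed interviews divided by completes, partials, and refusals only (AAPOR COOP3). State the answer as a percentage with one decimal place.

Numerator → 134
Denominator → 134 + 19 + 29 = 182
COOP3 = 134 / 182 = 0.7363

73.6%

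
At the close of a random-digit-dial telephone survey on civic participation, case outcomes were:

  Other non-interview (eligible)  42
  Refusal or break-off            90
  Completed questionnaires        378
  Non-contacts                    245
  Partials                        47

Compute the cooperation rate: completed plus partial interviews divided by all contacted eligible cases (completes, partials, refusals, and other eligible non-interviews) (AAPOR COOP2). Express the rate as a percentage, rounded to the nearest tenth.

Top: 378 + 47 = 425
Denom: 378 + 47 + 90 + 42 = 557
COOP2 = 425 / 557 = 0.7630

76.3%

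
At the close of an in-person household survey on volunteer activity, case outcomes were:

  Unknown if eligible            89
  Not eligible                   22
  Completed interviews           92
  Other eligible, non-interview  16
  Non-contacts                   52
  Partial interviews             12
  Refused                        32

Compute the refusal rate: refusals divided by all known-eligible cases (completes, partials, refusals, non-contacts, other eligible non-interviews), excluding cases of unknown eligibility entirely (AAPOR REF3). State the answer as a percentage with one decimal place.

Num: 32
Denominator: 92 + 12 + 32 + 52 + 16 = 204
REF3 = 32 / 204 = 0.1569

15.7%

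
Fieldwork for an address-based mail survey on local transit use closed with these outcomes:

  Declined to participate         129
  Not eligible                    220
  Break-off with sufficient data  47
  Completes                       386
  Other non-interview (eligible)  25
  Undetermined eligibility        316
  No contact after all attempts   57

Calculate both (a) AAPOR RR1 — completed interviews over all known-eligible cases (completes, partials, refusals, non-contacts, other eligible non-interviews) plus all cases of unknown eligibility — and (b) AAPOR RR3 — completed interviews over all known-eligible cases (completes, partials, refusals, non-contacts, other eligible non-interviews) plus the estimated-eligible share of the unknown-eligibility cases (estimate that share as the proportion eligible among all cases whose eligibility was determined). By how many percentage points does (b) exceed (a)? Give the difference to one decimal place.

Numerator = 386
Base = 386 + 47 + 129 + 57 + 25 + 316 = 960
RR1 = 386 / 960 = 0.4021
Known eligible = 386 + 47 + 129 + 57 + 25 = 644
e = 644 / (644 + 220) = 644 / 864 = 0.7454
e × U = 0.7454 × 316 = 235.55
Base = 644 + 235.55 = 879.55
RR3 = 386 / 879.55 = 0.4389
Difference = 43.89 − 40.21 = 3.68 percentage points

3.7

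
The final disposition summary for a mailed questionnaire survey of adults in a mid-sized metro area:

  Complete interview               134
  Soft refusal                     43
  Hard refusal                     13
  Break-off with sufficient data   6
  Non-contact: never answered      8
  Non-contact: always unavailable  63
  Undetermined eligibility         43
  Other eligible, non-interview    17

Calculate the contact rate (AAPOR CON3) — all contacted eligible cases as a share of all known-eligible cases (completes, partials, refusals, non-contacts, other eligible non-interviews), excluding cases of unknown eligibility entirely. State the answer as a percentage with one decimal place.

75.0%

Refusal or break-off = 13 + 43 = 56
Non-contacts = 8 + 63 = 71
Numerator → 134 + 6 + 56 + 17 = 213
Denom → 134 + 6 + 56 + 71 + 17 = 284
CON3 = 213 / 284 = 0.7500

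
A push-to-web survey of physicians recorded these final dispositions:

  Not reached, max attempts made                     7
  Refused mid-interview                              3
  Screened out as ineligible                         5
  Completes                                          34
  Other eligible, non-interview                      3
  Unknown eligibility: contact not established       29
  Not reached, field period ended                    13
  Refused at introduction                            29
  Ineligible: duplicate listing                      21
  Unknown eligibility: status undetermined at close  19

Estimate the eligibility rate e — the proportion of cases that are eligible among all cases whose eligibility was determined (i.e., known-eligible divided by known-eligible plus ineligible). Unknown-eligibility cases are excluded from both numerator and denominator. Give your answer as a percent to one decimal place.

77.4%

Declined to participate = 29 + 3 = 32
Non-contacts = 13 + 7 = 20
Undetermined eligibility = 29 + 19 = 48
Out of scope = 5 + 21 = 26
Determined eligible: 34 + 32 + 20 + 3 = 89
e = 89 / (89 + 26) = 89 / 115 = 0.7739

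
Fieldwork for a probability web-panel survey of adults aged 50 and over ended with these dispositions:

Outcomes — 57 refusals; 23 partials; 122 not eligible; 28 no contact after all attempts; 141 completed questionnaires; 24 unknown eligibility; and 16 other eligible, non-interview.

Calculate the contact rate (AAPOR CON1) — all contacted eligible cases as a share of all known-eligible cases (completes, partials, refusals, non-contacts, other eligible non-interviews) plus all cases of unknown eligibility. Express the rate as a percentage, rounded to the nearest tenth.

82.0%

Top = 141 + 23 + 57 + 16 = 237
Denominator = 141 + 23 + 57 + 28 + 16 + 24 = 289
CON1 = 237 / 289 = 0.8201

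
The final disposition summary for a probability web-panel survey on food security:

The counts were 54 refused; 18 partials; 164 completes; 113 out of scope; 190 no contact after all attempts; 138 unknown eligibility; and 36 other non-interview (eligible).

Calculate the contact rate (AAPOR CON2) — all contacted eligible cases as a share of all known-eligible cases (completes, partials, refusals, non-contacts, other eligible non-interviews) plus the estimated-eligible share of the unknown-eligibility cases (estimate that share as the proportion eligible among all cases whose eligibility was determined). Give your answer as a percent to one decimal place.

Numerator → 164 + 18 + 54 + 36 = 272
Known eligible → 164 + 18 + 54 + 190 + 36 = 462
e = 462 / (462 + 113) = 462 / 575 = 0.8035
e × U → 0.8035 × 138 = 110.88
Base → 462 + 110.88 = 572.88
CON2 = 272 / 572.88 = 0.4748

47.5%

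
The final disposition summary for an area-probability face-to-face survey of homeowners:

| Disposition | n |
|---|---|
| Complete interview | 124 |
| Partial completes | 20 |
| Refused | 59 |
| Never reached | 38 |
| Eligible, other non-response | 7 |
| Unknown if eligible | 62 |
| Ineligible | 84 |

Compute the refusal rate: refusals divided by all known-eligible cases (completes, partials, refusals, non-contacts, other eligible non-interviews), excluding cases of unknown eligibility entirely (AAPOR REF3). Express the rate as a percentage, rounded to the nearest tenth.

Numerator = 59
Denominator = 124 + 20 + 59 + 38 + 7 = 248
REF3 = 59 / 248 = 0.2379

23.8%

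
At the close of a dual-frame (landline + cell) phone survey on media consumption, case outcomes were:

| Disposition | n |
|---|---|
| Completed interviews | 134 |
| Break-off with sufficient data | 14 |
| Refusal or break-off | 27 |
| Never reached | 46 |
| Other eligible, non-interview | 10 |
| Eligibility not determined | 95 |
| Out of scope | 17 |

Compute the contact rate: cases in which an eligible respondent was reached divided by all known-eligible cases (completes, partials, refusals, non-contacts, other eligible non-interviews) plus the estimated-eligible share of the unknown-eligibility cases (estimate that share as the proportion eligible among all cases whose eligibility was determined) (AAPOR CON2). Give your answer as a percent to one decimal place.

Numerator: 134 + 14 + 27 + 10 = 185
Eligible (known): 134 + 14 + 27 + 46 + 10 = 231
e = 231 / (231 + 17) = 231 / 248 = 0.9315
Estimated eligible among unknowns: 0.9315 × 95 = 88.49
Base: 231 + 88.49 = 319.49
CON2 = 185 / 319.49 = 0.5790

57.9%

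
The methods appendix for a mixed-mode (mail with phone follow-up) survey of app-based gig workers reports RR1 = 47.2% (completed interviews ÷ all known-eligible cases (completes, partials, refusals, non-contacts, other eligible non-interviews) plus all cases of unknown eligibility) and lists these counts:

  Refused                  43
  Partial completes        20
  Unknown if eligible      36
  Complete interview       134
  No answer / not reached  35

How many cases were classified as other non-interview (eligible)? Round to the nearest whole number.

16

RR1 = 134 / D = 0.472
D = 134 / 0.472 = 283.9
Other denominator terms total 268
other non-interview (eligible) = 283.9 − 268 ≈ 16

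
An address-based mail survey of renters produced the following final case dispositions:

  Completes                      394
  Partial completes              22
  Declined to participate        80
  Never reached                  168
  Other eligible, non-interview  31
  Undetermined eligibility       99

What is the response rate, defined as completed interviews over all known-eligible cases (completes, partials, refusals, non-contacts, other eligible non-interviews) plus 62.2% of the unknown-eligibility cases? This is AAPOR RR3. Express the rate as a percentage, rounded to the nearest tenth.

52.1%

Num: 394
Eligible (known): 394 + 22 + 80 + 168 + 31 = 695
Eligible share of unknowns: 0.6220 × 99 = 61.58
Denom: 695 + 61.58 = 756.58
RR3 = 394 / 756.58 = 0.5208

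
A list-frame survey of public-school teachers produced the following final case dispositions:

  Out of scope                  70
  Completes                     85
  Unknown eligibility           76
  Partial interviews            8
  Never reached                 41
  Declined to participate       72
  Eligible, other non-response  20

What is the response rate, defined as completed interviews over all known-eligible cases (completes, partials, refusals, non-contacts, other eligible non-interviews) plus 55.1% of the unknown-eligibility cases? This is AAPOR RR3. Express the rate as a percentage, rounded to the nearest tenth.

31.7%

Num → 85
Known eligible → 85 + 8 + 72 + 41 + 20 = 226
e × U → 0.5510 × 76 = 41.88
Denominator → 226 + 41.88 = 267.88
RR3 = 85 / 267.88 = 0.3173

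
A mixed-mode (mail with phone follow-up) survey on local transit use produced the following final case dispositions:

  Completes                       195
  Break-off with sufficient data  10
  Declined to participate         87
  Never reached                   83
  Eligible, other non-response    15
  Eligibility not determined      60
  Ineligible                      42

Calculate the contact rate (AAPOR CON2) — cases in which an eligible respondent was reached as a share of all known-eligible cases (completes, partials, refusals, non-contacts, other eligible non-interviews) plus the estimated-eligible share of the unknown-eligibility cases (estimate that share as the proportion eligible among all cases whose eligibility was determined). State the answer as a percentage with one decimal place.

Num: 195 + 10 + 87 + 15 = 307
Known eligible: 195 + 10 + 87 + 83 + 15 = 390
e = 390 / (390 + 42) = 390 / 432 = 0.9028
Eligible share of unknowns: 0.9028 × 60 = 54.17
Denominator: 390 + 54.17 = 444.17
CON2 = 307 / 444.17 = 0.6912

69.1%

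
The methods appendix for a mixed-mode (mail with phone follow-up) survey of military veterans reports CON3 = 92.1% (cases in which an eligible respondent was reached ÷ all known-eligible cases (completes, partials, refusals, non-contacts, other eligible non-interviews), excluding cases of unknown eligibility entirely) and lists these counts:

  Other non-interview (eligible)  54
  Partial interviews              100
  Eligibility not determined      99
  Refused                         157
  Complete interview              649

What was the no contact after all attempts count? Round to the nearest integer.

82

Num: 649 + 100 + 157 + 54 = 960
CON3 = 960 / D = 0.921
D = 960 / 0.921 = 1042.3
Rest of base = 960
no contact after all attempts = 1042.3 − 960 ≈ 82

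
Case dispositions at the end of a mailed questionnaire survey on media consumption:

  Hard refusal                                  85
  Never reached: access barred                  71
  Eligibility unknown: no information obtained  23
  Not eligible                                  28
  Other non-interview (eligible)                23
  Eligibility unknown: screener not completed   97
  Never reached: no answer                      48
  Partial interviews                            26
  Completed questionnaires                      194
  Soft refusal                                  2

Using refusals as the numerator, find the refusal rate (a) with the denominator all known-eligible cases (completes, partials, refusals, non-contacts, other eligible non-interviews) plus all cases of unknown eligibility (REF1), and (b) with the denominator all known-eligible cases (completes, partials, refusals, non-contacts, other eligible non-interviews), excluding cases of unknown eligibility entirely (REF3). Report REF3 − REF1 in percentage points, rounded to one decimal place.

4.1

Declined to participate = 85 + 2 = 87
Never reached = 48 + 71 = 119
Undetermined eligibility = 97 + 23 = 120
Numerator → 87
Base → 194 + 26 + 87 + 119 + 23 + 120 = 569
REF1 = 87 / 569 = 0.1529
Base → 194 + 26 + 87 + 119 + 23 = 449
REF3 = 87 / 449 = 0.1938
Difference = 19.38 − 15.29 = 4.09 percentage points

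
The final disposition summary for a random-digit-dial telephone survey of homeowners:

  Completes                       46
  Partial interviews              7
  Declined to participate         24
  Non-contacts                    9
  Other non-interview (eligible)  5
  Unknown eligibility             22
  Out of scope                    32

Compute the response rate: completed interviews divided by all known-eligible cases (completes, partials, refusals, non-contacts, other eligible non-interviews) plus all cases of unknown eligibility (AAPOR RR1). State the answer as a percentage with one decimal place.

Num: 46
Denom: 46 + 7 + 24 + 9 + 5 + 22 = 113
RR1 = 46 / 113 = 0.4071

40.7%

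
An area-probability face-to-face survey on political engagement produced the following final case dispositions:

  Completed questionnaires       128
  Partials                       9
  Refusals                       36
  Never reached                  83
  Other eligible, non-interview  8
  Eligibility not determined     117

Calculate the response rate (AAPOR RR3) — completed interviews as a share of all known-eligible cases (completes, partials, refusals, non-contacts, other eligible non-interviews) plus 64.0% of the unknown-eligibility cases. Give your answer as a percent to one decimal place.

37.8%

Num → 128
Determined eligible → 128 + 9 + 36 + 83 + 8 = 264
Eligible share of unknowns → 0.6400 × 117 = 74.88
Denominator → 264 + 74.88 = 338.88
RR3 = 128 / 338.88 = 0.3777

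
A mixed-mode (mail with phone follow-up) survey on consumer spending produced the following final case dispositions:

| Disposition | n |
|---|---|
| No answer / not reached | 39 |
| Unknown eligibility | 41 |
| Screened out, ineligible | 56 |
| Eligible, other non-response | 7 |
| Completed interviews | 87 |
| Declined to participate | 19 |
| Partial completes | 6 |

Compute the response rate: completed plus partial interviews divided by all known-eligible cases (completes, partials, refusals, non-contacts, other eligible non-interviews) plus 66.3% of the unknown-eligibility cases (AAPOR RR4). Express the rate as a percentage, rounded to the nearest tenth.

50.2%

Numerator = 87 + 6 = 93
Determined eligible = 87 + 6 + 19 + 39 + 7 = 158
Eligible share of unknowns = 0.6630 × 41 = 27.18
Base = 158 + 27.18 = 185.18
RR4 = 93 / 185.18 = 0.5022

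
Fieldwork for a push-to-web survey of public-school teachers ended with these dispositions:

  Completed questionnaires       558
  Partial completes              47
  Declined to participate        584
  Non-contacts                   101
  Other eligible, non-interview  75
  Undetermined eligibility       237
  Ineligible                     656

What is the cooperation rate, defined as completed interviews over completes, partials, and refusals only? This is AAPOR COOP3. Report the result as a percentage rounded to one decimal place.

46.9%

Numerator = 558
Base = 558 + 47 + 584 = 1189
COOP3 = 558 / 1189 = 0.4693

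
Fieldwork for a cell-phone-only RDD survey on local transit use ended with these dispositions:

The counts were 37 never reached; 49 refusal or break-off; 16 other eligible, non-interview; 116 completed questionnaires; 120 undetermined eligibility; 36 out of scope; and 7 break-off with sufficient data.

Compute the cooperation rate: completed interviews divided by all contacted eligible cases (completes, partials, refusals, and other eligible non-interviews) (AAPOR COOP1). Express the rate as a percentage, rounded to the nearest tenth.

61.7%

Num: 116
Denominator: 116 + 7 + 49 + 16 = 188
COOP1 = 116 / 188 = 0.6170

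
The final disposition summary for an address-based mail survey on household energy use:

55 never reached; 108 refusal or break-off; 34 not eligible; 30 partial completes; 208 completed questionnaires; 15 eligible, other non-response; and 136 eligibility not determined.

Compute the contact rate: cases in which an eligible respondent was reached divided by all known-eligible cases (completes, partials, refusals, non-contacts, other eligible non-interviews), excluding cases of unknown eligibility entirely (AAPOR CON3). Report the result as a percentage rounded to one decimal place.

Top: 208 + 30 + 108 + 15 = 361
Denom: 208 + 30 + 108 + 55 + 15 = 416
CON3 = 361 / 416 = 0.8678

86.8%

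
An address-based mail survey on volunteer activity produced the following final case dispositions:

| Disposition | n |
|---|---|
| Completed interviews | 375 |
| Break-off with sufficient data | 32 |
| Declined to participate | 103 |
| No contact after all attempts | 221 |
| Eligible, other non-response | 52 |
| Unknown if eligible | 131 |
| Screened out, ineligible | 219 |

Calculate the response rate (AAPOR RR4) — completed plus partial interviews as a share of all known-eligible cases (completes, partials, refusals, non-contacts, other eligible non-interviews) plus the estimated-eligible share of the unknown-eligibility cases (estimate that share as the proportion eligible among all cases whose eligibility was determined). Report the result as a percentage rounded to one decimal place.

Top = 375 + 32 = 407
Known eligible = 375 + 32 + 103 + 221 + 52 = 783
e = 783 / (783 + 219) = 783 / 1002 = 0.7814
Eligible share of unknowns = 0.7814 × 131 = 102.36
Denominator = 783 + 102.36 = 885.36
RR4 = 407 / 885.36 = 0.4597

46.0%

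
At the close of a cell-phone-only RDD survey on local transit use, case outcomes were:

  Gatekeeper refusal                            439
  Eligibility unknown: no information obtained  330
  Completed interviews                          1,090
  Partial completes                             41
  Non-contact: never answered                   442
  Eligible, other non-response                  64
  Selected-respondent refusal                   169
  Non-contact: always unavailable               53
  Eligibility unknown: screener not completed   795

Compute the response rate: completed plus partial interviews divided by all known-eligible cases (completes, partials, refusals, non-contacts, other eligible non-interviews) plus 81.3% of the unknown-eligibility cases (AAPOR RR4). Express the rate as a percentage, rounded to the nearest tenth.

Refusal or break-off = 439 + 169 = 608
Non-contacts = 442 + 53 = 495
Unknown if eligible = 795 + 330 = 1125
Num: 1090 + 41 = 1131
Known eligible: 1090 + 41 + 608 + 495 + 64 = 2298
e × U: 0.8130 × 1125 = 914.62
Base: 2298 + 914.62 = 3212.62
RR4 = 1131 / 3212.62 = 0.3520

35.2%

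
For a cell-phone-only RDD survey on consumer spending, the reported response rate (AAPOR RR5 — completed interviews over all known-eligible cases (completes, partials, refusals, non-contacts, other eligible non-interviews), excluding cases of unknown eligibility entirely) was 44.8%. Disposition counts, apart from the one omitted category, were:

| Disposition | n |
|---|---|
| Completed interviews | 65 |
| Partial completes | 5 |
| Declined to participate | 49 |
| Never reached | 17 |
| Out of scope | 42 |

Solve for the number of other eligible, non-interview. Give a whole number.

RR5 = 65 / D = 0.448
D = 65 / 0.448 = 145.1
Rest of base = 136
other eligible, non-interview = 145.1 − 136 ≈ 9

9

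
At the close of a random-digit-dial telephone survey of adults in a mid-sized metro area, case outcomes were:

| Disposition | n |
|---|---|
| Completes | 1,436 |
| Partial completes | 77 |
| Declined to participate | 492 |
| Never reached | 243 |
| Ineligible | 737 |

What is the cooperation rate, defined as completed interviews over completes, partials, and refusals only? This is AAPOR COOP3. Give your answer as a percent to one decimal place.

Numerator → 1436
Base → 1436 + 77 + 492 = 2005
COOP3 = 1436 / 2005 = 0.7162

71.6%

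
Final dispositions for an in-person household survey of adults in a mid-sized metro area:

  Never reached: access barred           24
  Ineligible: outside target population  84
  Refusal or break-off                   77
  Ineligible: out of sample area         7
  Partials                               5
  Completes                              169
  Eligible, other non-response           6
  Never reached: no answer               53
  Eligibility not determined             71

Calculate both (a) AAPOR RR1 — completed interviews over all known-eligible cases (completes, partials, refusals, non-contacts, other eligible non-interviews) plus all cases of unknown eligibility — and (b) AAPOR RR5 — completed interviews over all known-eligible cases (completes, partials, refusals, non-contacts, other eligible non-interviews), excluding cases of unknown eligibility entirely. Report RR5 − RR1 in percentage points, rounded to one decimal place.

8.9

No answer / not reached = 53 + 24 = 77
Not eligible = 84 + 7 = 91
Num → 169
Denominator → 169 + 5 + 77 + 77 + 6 + 71 = 405
RR1 = 169 / 405 = 0.4173
Denominator → 169 + 5 + 77 + 77 + 6 = 334
RR5 = 169 / 334 = 0.5060
Difference = 50.60 − 41.73 = 8.87 percentage points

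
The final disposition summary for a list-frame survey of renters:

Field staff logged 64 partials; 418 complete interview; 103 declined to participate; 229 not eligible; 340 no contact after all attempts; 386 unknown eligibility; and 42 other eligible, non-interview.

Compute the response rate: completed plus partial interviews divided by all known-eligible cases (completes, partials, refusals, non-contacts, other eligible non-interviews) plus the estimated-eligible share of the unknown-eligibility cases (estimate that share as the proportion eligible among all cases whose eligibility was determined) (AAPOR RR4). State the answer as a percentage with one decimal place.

37.7%

Num: 418 + 64 = 482
Determined eligible: 418 + 64 + 103 + 340 + 42 = 967
e = 967 / (967 + 229) = 967 / 1196 = 0.8085
e × U: 0.8085 × 386 = 312.08
Denom: 967 + 312.08 = 1279.08
RR4 = 482 / 1279.08 = 0.3768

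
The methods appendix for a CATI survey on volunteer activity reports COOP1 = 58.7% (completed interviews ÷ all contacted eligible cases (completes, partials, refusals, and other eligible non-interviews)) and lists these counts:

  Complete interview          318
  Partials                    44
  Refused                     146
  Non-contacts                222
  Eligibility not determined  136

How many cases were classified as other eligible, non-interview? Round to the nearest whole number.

34

COOP1 = 318 / D = 0.587
D = 318 / 0.587 = 541.7
Other denominator terms total 508
other eligible, non-interview = 541.7 − 508 ≈ 34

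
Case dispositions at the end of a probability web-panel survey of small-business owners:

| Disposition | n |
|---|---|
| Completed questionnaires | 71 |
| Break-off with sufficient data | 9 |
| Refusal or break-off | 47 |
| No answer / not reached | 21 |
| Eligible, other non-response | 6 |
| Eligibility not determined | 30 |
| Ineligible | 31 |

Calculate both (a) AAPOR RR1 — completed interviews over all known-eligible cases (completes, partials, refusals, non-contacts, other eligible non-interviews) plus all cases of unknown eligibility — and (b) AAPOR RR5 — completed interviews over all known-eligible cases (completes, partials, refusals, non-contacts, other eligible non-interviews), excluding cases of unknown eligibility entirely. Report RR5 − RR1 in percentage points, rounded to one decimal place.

Num: 71
Denom: 71 + 9 + 47 + 21 + 6 + 30 = 184
RR1 = 71 / 184 = 0.3859
Denom: 71 + 9 + 47 + 21 + 6 = 154
RR5 = 71 / 154 = 0.4610
Difference = 46.10 − 38.59 = 7.51 percentage points

7.5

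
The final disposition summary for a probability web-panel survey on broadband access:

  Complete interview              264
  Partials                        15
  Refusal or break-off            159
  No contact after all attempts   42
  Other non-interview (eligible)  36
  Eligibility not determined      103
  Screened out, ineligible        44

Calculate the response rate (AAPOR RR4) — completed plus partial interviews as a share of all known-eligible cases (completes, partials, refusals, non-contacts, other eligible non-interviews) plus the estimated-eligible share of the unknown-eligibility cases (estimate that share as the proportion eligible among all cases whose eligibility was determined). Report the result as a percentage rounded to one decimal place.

45.7%

Num = 264 + 15 = 279
Known eligible = 264 + 15 + 159 + 42 + 36 = 516
e = 516 / (516 + 44) = 516 / 560 = 0.9214
e × U = 0.9214 × 103 = 94.90
Denominator = 516 + 94.90 = 610.90
RR4 = 279 / 610.90 = 0.4567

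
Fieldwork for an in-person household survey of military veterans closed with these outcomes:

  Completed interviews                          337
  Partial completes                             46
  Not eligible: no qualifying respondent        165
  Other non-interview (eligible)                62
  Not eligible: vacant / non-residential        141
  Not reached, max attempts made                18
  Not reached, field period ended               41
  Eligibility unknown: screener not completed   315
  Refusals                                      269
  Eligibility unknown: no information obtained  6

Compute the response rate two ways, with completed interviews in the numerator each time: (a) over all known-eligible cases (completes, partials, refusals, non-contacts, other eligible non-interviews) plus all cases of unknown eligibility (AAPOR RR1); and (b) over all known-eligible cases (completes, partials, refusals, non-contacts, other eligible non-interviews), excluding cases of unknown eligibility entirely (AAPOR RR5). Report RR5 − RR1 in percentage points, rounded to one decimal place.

12.8

Non-contacts = 41 + 18 = 59
Unknown if eligible = 315 + 6 = 321
Screened out, ineligible = 165 + 141 = 306
Numerator: 337
Denominator: 337 + 46 + 269 + 59 + 62 + 321 = 1094
RR1 = 337 / 1094 = 0.3080
Denominator: 337 + 46 + 269 + 59 + 62 = 773
RR5 = 337 / 773 = 0.4360
Difference = 43.60 − 30.80 = 12.80 percentage points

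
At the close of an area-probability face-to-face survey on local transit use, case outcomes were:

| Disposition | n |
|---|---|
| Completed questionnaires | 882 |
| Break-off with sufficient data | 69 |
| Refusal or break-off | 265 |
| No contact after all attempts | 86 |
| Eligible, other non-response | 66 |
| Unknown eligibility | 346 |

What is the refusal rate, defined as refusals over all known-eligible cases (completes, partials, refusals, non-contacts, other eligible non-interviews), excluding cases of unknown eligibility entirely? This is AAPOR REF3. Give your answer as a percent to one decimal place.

Top → 265
Denom → 882 + 69 + 265 + 86 + 66 = 1368
REF3 = 265 / 1368 = 0.1937

19.4%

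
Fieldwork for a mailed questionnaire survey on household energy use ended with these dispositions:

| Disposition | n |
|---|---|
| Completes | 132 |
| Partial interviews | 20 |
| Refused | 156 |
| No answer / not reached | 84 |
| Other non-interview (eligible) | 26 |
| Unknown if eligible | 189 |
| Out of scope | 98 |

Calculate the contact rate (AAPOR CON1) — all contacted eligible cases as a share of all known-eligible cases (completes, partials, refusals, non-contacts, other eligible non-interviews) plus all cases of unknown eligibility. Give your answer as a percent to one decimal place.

Top: 132 + 20 + 156 + 26 = 334
Denominator: 132 + 20 + 156 + 84 + 26 + 189 = 607
CON1 = 334 / 607 = 0.5502

55.0%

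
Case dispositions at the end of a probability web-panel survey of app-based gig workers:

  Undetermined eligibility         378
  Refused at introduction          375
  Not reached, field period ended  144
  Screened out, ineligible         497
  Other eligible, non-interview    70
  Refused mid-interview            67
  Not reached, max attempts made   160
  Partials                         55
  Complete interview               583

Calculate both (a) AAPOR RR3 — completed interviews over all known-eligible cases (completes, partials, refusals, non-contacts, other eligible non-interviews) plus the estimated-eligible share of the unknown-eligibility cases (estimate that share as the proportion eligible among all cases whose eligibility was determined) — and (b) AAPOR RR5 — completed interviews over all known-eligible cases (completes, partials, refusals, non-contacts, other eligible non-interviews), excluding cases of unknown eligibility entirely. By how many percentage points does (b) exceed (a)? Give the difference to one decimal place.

Refused = 375 + 67 = 442
No contact after all attempts = 144 + 160 = 304
Numerator → 583
Determined eligible → 583 + 55 + 442 + 304 + 70 = 1454
e = 1454 / (1454 + 497) = 1454 / 1951 = 0.7453
Eligible share of unknowns → 0.7453 × 378 = 281.72
Base → 1454 + 281.72 = 1735.72
RR3 = 583 / 1735.72 = 0.3359
Base → 583 + 55 + 442 + 304 + 70 = 1454
RR5 = 583 / 1454 = 0.4010
Difference = 40.10 − 33.59 = 6.51 percentage points

6.5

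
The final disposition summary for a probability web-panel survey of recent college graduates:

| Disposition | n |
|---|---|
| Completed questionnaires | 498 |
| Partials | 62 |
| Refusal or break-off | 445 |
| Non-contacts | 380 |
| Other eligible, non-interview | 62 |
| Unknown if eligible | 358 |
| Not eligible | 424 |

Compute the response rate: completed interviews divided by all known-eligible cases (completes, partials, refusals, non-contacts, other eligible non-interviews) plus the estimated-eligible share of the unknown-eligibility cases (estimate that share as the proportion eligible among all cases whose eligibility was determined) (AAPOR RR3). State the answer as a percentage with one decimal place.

Numerator = 498
Eligible (known) = 498 + 62 + 445 + 380 + 62 = 1447
e = 1447 / (1447 + 424) = 1447 / 1871 = 0.7734
Eligible share of unknowns = 0.7734 × 358 = 276.88
Denom = 1447 + 276.88 = 1723.88
RR3 = 498 / 1723.88 = 0.2889

28.9%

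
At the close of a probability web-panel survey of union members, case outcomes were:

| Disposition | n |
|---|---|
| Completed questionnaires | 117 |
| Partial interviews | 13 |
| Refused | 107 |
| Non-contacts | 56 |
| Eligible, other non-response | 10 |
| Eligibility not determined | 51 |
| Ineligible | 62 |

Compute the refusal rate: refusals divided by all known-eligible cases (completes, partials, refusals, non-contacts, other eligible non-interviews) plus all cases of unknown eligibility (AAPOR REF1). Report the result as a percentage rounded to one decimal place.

30.2%

Top → 107
Denominator → 117 + 13 + 107 + 56 + 10 + 51 = 354
REF1 = 107 / 354 = 0.3023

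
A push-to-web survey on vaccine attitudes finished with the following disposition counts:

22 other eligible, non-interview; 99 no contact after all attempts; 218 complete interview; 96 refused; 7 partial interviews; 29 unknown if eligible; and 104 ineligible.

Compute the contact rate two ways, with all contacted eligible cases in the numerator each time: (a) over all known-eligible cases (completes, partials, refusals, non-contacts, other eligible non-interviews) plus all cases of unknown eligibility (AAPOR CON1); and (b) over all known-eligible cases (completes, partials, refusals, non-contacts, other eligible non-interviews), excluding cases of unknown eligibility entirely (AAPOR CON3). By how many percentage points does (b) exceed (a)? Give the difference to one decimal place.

4.8

Numerator = 218 + 7 + 96 + 22 = 343
Base = 218 + 7 + 96 + 99 + 22 + 29 = 471
CON1 = 343 / 471 = 0.7282
Base = 218 + 7 + 96 + 99 + 22 = 442
CON3 = 343 / 442 = 0.7760
Difference = 77.60 − 72.82 = 4.78 percentage points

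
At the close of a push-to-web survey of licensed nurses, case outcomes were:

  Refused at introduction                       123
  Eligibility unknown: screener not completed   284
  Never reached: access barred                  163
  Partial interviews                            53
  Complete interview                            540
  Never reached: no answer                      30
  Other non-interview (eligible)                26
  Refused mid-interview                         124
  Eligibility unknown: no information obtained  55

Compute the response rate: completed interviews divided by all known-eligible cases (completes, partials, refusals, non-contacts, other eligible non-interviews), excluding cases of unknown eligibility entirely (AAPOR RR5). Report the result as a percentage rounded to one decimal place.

51.0%

Refusal or break-off = 123 + 124 = 247
No answer / not reached = 30 + 163 = 193
Unknown eligibility = 284 + 55 = 339
Top → 540
Denom → 540 + 53 + 247 + 193 + 26 = 1059
RR5 = 540 / 1059 = 0.5099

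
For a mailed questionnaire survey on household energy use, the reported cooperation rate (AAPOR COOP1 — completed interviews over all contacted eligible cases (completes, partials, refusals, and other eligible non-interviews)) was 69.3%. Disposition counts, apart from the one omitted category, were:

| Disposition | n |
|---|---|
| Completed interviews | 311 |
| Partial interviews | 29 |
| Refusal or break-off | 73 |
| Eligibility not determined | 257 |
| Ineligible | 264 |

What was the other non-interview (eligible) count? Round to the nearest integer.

COOP1 = 311 / D = 0.693
D = 311 / 0.693 = 448.8
Other denominator terms total 413
other non-interview (eligible) = 448.8 − 413 ≈ 36

36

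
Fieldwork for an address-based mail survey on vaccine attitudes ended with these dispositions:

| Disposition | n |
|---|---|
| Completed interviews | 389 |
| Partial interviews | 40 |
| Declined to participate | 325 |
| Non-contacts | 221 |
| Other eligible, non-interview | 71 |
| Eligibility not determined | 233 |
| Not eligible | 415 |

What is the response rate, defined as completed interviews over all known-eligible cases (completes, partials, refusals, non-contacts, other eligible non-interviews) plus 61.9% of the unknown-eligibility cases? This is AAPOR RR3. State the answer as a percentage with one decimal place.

32.7%

Num → 389
Known eligible → 389 + 40 + 325 + 221 + 71 = 1046
Eligible share of unknowns → 0.6190 × 233 = 144.23
Denominator → 1046 + 144.23 = 1190.23
RR3 = 389 / 1190.23 = 0.3268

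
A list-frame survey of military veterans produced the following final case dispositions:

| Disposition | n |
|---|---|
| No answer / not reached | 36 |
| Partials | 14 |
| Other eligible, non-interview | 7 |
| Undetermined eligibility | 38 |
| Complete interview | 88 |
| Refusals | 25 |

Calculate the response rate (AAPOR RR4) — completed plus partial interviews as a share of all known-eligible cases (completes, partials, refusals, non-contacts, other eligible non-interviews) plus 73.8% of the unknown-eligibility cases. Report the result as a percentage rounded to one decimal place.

Top: 88 + 14 = 102
Known eligible: 88 + 14 + 25 + 36 + 7 = 170
e × U: 0.7380 × 38 = 28.04
Denom: 170 + 28.04 = 198.04
RR4 = 102 / 198.04 = 0.5150

51.5%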